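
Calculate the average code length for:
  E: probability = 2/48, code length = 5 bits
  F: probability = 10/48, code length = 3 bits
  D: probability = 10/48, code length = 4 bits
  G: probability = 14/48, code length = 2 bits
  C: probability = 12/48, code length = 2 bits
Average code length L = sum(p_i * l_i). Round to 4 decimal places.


Weighted contributions p_i * l_i:
  E: (2/48) * 5 = 10/48
  F: (10/48) * 3 = 30/48
  D: (10/48) * 4 = 40/48
  G: (14/48) * 2 = 28/48
  C: (12/48) * 2 = 24/48
Sum = (10 + 30 + 40 + 28 + 24)/48 = 132/48

L = 132/48 = 2.7500 bits/symbol


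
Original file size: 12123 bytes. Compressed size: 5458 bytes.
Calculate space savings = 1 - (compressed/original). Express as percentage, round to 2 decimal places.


ratio = compressed/original = 5458/12123 = 0.450219
savings = 1 - ratio = 1 - 0.450219 = 0.549781
as a percentage: 0.549781 * 100 = 54.98%

Space savings = 1 - 5458/12123 = 54.98%


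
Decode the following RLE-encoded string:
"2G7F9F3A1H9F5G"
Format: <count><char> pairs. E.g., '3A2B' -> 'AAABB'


Expanding each <count><char> pair:
  2G -> 'GG'
  7F -> 'FFFFFFF'
  9F -> 'FFFFFFFFF'
  3A -> 'AAA'
  1H -> 'H'
  9F -> 'FFFFFFFFF'
  5G -> 'GGGGG'

Decoded = GGFFFFFFFFFFFFFFFFAAAHFFFFFFFFFGGGGG


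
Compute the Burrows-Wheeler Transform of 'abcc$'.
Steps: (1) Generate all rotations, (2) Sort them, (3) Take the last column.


Rotations (sorted):
  0: $abcc -> last char: c
  1: abcc$ -> last char: $
  2: bcc$a -> last char: a
  3: c$abc -> last char: c
  4: cc$ab -> last char: b


BWT = c$acb


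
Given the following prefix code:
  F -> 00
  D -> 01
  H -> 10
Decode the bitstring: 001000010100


Decoding step by step:
Bits 00 -> F
Bits 10 -> H
Bits 00 -> F
Bits 01 -> D
Bits 01 -> D
Bits 00 -> F


Decoded message: FHFDDF


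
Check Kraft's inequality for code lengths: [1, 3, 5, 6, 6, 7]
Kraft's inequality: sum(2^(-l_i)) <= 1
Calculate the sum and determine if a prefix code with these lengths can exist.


Sum = 2^(-1) + 2^(-3) + 2^(-5) + 2^(-6) + 2^(-6) + 2^(-7)
    = 0.5 + 0.125 + 0.03125 + 0.015625 + 0.015625 + 0.0078125
    = 89/128 = 0.6953125
Since 0.6953125 <= 1, Kraft's inequality IS satisfied.
A prefix code with these lengths CAN exist.

Kraft sum = 0.6953125. Satisfied.


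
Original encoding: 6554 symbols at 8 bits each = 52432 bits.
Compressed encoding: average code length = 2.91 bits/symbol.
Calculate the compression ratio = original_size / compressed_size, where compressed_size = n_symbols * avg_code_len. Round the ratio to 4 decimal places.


original_size = n_symbols * orig_bits = 6554 * 8 = 52432 bits
compressed_size = n_symbols * avg_code_len = 6554 * 2.91 = 19072.14 bits
ratio = original_size / compressed_size = 52432 / 19072.14 = 2.7491

Compression ratio = 2.7491


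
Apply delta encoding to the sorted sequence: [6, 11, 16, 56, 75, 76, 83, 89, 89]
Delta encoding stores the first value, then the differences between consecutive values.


First value: 6
Deltas:
  11 - 6 = 5
  16 - 11 = 5
  56 - 16 = 40
  75 - 56 = 19
  76 - 75 = 1
  83 - 76 = 7
  89 - 83 = 6
  89 - 89 = 0


Delta encoded: [6, 5, 5, 40, 19, 1, 7, 6, 0]


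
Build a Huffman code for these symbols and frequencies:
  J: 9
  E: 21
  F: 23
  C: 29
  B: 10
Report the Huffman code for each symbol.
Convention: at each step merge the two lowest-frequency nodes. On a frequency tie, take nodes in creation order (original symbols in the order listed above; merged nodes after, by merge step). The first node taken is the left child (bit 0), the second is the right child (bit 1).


Huffman tree construction:
Step 1: Merge J(9) + B(10) = 19
Step 2: Merge (J+B)(19) + E(21) = 40
Step 3: Merge F(23) + C(29) = 52
Step 4: Merge ((J+B)+E)(40) + (F+C)(52) = 92
Read each symbol's code off the tree from the root (left child = 0, right child = 1).

Codes:
  J: 000 (length 3)
  E: 01 (length 2)
  F: 10 (length 2)
  C: 11 (length 2)
  B: 001 (length 3)
Average code length: 203/92 = 2.2065 bits/symbol


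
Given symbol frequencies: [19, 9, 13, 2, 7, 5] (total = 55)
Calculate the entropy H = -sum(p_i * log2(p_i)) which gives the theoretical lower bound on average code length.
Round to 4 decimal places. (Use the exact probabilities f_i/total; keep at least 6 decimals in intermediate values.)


Per-symbol terms -p_i * log2(p_i) with p_i = f_i/55:
  p = 19/55 = 0.345455: log2(p) = -1.533432, -p*log2(p) = 0.529731
  p = 9/55 = 0.163636: log2(p) = -2.611435, -p*log2(p) = 0.427326
  p = 13/55 = 0.236364: log2(p) = -2.080920, -p*log2(p) = 0.491854
  p = 2/55 = 0.036364: log2(p) = -4.781360, -p*log2(p) = 0.173868
  p = 7/55 = 0.127273: log2(p) = -2.974005, -p*log2(p) = 0.378510
  p = 5/55 = 0.090909: log2(p) = -3.459432, -p*log2(p) = 0.314494
H = 0.529731 + 0.427326 + 0.491854 + 0.173868 + 0.378510 + 0.314494 = 2.315783

H = 2.3158 bits/symbol


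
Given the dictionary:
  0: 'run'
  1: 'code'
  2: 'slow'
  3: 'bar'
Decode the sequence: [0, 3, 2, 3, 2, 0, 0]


Look up each index in the dictionary:
  0 -> 'run'
  3 -> 'bar'
  2 -> 'slow'
  3 -> 'bar'
  2 -> 'slow'
  0 -> 'run'
  0 -> 'run'

Decoded: "run bar slow bar slow run run"


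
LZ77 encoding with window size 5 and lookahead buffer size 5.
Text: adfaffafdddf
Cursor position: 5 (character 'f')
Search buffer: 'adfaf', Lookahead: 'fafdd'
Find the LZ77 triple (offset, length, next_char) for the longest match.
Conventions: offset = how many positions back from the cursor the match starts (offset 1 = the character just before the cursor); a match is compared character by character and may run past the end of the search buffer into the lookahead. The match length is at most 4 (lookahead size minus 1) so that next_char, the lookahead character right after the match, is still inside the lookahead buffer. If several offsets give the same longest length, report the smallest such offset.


Try each offset into the search buffer:
  offset=1 (pos 4, char 'f'): match length 1
  offset=2 (pos 3, char 'a'): match length 0
  offset=3 (pos 2, char 'f'): match length 3
  offset=4 (pos 1, char 'd'): match length 0
  offset=5 (pos 0, char 'a'): match length 0
Longest match has length 3 at offset 3.
next_char = character at position 5 + 3 = 8 -> 'd'

Best match: offset=3, length=3 (matching 'faf' starting at position 2)
LZ77 triple: (3, 3, 'd')


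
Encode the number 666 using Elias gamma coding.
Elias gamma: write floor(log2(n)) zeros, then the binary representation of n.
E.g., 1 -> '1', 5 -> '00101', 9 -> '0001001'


num_bits = floor(log2(666)) + 1 = 10
leading_zeros = num_bits - 1 = 9
binary(666) = 1010011010

Elias gamma(666) = '000000000' + '1010011010' = 0000000001010011010 (19 bits)


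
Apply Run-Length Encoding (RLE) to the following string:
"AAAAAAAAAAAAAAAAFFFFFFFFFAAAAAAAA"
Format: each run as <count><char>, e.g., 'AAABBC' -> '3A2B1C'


Scanning runs left to right:
  i=0: run of 'A' x 16 -> '16A'
  i=16: run of 'F' x 9 -> '9F'
  i=25: run of 'A' x 8 -> '8A'

RLE = 16A9F8A


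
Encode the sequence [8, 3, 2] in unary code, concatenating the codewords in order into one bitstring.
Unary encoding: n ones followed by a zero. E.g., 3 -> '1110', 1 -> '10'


Encode each number as n ones followed by a terminating 0:
  8 -> 111111110 (9 bits)
  3 -> 1110 (4 bits)
  2 -> 110 (3 bits)
Total length = 9 + 4 + 3 = 16 bits.

Unary([8, 3, 2]) = 1111111101110110 (16 bits)


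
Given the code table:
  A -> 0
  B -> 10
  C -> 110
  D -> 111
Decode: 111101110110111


Decoding:
111 -> D
10 -> B
111 -> D
0 -> A
110 -> C
111 -> D


Result: DBDACD


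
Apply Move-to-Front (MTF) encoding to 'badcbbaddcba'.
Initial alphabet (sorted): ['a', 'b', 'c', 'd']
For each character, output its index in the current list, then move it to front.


MTF encoding:
'b': index 1 in ['a', 'b', 'c', 'd'] -> ['b', 'a', 'c', 'd']
'a': index 1 in ['b', 'a', 'c', 'd'] -> ['a', 'b', 'c', 'd']
'd': index 3 in ['a', 'b', 'c', 'd'] -> ['d', 'a', 'b', 'c']
'c': index 3 in ['d', 'a', 'b', 'c'] -> ['c', 'd', 'a', 'b']
'b': index 3 in ['c', 'd', 'a', 'b'] -> ['b', 'c', 'd', 'a']
'b': index 0 in ['b', 'c', 'd', 'a'] -> ['b', 'c', 'd', 'a']
'a': index 3 in ['b', 'c', 'd', 'a'] -> ['a', 'b', 'c', 'd']
'd': index 3 in ['a', 'b', 'c', 'd'] -> ['d', 'a', 'b', 'c']
'd': index 0 in ['d', 'a', 'b', 'c'] -> ['d', 'a', 'b', 'c']
'c': index 3 in ['d', 'a', 'b', 'c'] -> ['c', 'd', 'a', 'b']
'b': index 3 in ['c', 'd', 'a', 'b'] -> ['b', 'c', 'd', 'a']
'a': index 3 in ['b', 'c', 'd', 'a'] -> ['a', 'b', 'c', 'd']


Output: [1, 1, 3, 3, 3, 0, 3, 3, 0, 3, 3, 3]


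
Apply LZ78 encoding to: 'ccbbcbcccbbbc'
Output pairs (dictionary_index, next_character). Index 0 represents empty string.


LZ78 encoding steps:
Dictionary: {0: ''}
Step 1: w='' (idx 0), next='c' -> output (0, 'c'), add 'c' as idx 1
Step 2: w='c' (idx 1), next='b' -> output (1, 'b'), add 'cb' as idx 2
Step 3: w='' (idx 0), next='b' -> output (0, 'b'), add 'b' as idx 3
Step 4: w='cb' (idx 2), next='c' -> output (2, 'c'), add 'cbc' as idx 4
Step 5: w='c' (idx 1), next='c' -> output (1, 'c'), add 'cc' as idx 5
Step 6: w='b' (idx 3), next='b' -> output (3, 'b'), add 'bb' as idx 6
Step 7: w='b' (idx 3), next='c' -> output (3, 'c'), add 'bc' as idx 7


Encoded: [(0, 'c'), (1, 'b'), (0, 'b'), (2, 'c'), (1, 'c'), (3, 'b'), (3, 'c')]


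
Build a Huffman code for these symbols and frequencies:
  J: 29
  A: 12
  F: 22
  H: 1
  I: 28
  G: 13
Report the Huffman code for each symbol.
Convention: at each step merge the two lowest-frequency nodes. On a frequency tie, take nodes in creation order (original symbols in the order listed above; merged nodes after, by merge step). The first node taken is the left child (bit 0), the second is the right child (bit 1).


Huffman tree construction:
Step 1: Merge H(1) + A(12) = 13
Step 2: Merge G(13) + (H+A)(13) = 26
Step 3: Merge F(22) + (G+(H+A))(26) = 48
Step 4: Merge I(28) + J(29) = 57
Step 5: Merge (F+(G+(H+A)))(48) + (I+J)(57) = 105
Read each symbol's code off the tree from the root (left child = 0, right child = 1).

Codes:
  J: 11 (length 2)
  A: 0111 (length 4)
  F: 00 (length 2)
  H: 0110 (length 4)
  I: 10 (length 2)
  G: 010 (length 3)
Average code length: 249/105 = 2.3714 bits/symbol


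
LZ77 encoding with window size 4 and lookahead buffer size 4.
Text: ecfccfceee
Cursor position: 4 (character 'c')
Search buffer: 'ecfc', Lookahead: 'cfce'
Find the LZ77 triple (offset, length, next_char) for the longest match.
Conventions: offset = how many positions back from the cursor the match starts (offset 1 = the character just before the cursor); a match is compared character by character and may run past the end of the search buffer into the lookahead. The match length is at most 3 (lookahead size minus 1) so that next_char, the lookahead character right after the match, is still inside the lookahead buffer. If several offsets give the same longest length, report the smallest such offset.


Try each offset into the search buffer:
  offset=1 (pos 3, char 'c'): match length 1
  offset=2 (pos 2, char 'f'): match length 0
  offset=3 (pos 1, char 'c'): match length 3
  offset=4 (pos 0, char 'e'): match length 0
Longest match has length 3 at offset 3.
next_char = character at position 4 + 3 = 7 -> 'e'

Best match: offset=3, length=3 (matching 'cfc' starting at position 1)
LZ77 triple: (3, 3, 'e')


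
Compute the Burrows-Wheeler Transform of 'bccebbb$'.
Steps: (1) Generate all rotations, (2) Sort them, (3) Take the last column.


Rotations (sorted):
  0: $bccebbb -> last char: b
  1: b$bccebb -> last char: b
  2: bb$bcceb -> last char: b
  3: bbb$bcce -> last char: e
  4: bccebbb$ -> last char: $
  5: ccebbb$b -> last char: b
  6: cebbb$bc -> last char: c
  7: ebbb$bcc -> last char: c


BWT = bbbe$bcc


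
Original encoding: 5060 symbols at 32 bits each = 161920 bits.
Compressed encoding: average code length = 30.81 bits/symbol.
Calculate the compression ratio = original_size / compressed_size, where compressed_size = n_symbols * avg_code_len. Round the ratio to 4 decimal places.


original_size = n_symbols * orig_bits = 5060 * 32 = 161920 bits
compressed_size = n_symbols * avg_code_len = 5060 * 30.81 = 155898.6 bits
ratio = original_size / compressed_size = 161920 / 155898.6 = 1.0386

Compression ratio = 1.0386


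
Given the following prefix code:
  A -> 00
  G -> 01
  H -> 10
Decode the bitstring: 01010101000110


Decoding step by step:
Bits 01 -> G
Bits 01 -> G
Bits 01 -> G
Bits 01 -> G
Bits 00 -> A
Bits 01 -> G
Bits 10 -> H


Decoded message: GGGGAGH


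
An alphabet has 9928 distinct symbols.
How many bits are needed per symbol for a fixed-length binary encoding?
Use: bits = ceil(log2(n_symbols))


log2(9928) = 13.2773
Bracket: 2^13 = 8192 < 9928 <= 2^14 = 16384
So ceil(log2(9928)) = 14

bits = ceil(log2(9928)) = ceil(13.2773) = 14 bits


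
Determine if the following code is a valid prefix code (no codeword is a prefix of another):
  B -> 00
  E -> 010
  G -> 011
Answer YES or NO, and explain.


Checking each pair (does one codeword prefix another?):
  B='00' vs E='010': no prefix
  B='00' vs G='011': no prefix
  E='010' vs B='00': no prefix
  E='010' vs G='011': no prefix
  G='011' vs B='00': no prefix
  G='011' vs E='010': no prefix
No violation found over all pairs.

YES -- this is a valid prefix code. No codeword is a prefix of any other codeword.


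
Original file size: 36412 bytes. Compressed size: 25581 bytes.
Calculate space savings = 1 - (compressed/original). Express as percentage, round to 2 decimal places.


ratio = compressed/original = 25581/36412 = 0.702543
savings = 1 - ratio = 1 - 0.702543 = 0.297457
as a percentage: 0.297457 * 100 = 29.75%

Space savings = 1 - 25581/36412 = 29.75%


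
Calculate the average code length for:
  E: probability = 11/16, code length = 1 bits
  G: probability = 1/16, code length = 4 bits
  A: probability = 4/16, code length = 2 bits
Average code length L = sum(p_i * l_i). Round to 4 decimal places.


Weighted contributions p_i * l_i:
  E: (11/16) * 1 = 11/16
  G: (1/16) * 4 = 4/16
  A: (4/16) * 2 = 8/16
Sum = (11 + 4 + 8)/16 = 23/16

L = 23/16 = 1.4375 bits/symbol


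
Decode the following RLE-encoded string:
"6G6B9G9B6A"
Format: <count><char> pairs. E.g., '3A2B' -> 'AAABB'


Expanding each <count><char> pair:
  6G -> 'GGGGGG'
  6B -> 'BBBBBB'
  9G -> 'GGGGGGGGG'
  9B -> 'BBBBBBBBB'
  6A -> 'AAAAAA'

Decoded = GGGGGGBBBBBBGGGGGGGGGBBBBBBBBBAAAAAA


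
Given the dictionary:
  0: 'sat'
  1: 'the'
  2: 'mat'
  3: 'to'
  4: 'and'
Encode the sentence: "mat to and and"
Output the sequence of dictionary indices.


Look up each word in the dictionary:
  'mat' -> 2
  'to' -> 3
  'and' -> 4
  'and' -> 4

Encoded: [2, 3, 4, 4]


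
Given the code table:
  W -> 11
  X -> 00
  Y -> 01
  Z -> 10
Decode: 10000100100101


Decoding:
10 -> Z
00 -> X
01 -> Y
00 -> X
10 -> Z
01 -> Y
01 -> Y


Result: ZXYXZYY


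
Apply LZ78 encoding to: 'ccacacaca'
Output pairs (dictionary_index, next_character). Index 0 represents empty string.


LZ78 encoding steps:
Dictionary: {0: ''}
Step 1: w='' (idx 0), next='c' -> output (0, 'c'), add 'c' as idx 1
Step 2: w='c' (idx 1), next='a' -> output (1, 'a'), add 'ca' as idx 2
Step 3: w='ca' (idx 2), next='c' -> output (2, 'c'), add 'cac' as idx 3
Step 4: w='' (idx 0), next='a' -> output (0, 'a'), add 'a' as idx 4
Step 5: w='ca' (idx 2), end of input -> output (2, '')


Encoded: [(0, 'c'), (1, 'a'), (2, 'c'), (0, 'a'), (2, '')]


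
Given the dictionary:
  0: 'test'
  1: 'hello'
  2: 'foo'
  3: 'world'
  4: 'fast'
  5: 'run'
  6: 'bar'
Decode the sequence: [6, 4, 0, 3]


Look up each index in the dictionary:
  6 -> 'bar'
  4 -> 'fast'
  0 -> 'test'
  3 -> 'world'

Decoded: "bar fast test world"


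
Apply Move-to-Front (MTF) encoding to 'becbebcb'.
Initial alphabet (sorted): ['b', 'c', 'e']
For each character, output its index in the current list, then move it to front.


MTF encoding:
'b': index 0 in ['b', 'c', 'e'] -> ['b', 'c', 'e']
'e': index 2 in ['b', 'c', 'e'] -> ['e', 'b', 'c']
'c': index 2 in ['e', 'b', 'c'] -> ['c', 'e', 'b']
'b': index 2 in ['c', 'e', 'b'] -> ['b', 'c', 'e']
'e': index 2 in ['b', 'c', 'e'] -> ['e', 'b', 'c']
'b': index 1 in ['e', 'b', 'c'] -> ['b', 'e', 'c']
'c': index 2 in ['b', 'e', 'c'] -> ['c', 'b', 'e']
'b': index 1 in ['c', 'b', 'e'] -> ['b', 'c', 'e']


Output: [0, 2, 2, 2, 2, 1, 2, 1]


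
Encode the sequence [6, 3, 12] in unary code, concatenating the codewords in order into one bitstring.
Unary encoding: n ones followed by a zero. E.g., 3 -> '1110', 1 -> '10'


Encode each number as n ones followed by a terminating 0:
  6 -> 1111110 (7 bits)
  3 -> 1110 (4 bits)
  12 -> 1111111111110 (13 bits)
Total length = 7 + 4 + 13 = 24 bits.

Unary([6, 3, 12]) = 111111011101111111111110 (24 bits)


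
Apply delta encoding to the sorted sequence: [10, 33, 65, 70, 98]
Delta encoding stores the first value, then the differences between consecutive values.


First value: 10
Deltas:
  33 - 10 = 23
  65 - 33 = 32
  70 - 65 = 5
  98 - 70 = 28


Delta encoded: [10, 23, 32, 5, 28]


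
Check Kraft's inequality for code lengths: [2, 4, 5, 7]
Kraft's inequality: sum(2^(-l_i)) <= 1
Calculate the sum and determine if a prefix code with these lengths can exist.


Sum = 2^(-2) + 2^(-4) + 2^(-5) + 2^(-7)
    = 0.25 + 0.0625 + 0.03125 + 0.0078125
    = 45/128 = 0.3515625
Since 0.3515625 <= 1, Kraft's inequality IS satisfied.
A prefix code with these lengths CAN exist.

Kraft sum = 0.3515625. Satisfied.


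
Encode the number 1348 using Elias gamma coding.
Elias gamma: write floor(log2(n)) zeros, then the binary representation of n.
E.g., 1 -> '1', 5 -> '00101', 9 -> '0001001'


num_bits = floor(log2(1348)) + 1 = 11
leading_zeros = num_bits - 1 = 10
binary(1348) = 10101000100

Elias gamma(1348) = '0000000000' + '10101000100' = 000000000010101000100 (21 bits)


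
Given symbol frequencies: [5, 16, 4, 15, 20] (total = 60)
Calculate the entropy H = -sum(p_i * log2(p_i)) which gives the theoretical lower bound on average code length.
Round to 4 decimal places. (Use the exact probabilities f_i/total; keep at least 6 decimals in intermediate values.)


Per-symbol terms -p_i * log2(p_i) with p_i = f_i/60:
  p = 5/60 = 0.083333: log2(p) = -3.584963, -p*log2(p) = 0.298747
  p = 16/60 = 0.266667: log2(p) = -1.906891, -p*log2(p) = 0.508504
  p = 4/60 = 0.066667: log2(p) = -3.906891, -p*log2(p) = 0.260459
  p = 15/60 = 0.250000: log2(p) = -2.000000, -p*log2(p) = 0.500000
  p = 20/60 = 0.333333: log2(p) = -1.584963, -p*log2(p) = 0.528321
H = 0.298747 + 0.508504 + 0.260459 + 0.500000 + 0.528321 = 2.096031

H = 2.096 bits/symbol


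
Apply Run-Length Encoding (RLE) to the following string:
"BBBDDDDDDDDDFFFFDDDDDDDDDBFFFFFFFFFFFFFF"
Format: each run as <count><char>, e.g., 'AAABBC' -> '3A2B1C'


Scanning runs left to right:
  i=0: run of 'B' x 3 -> '3B'
  i=3: run of 'D' x 9 -> '9D'
  i=12: run of 'F' x 4 -> '4F'
  i=16: run of 'D' x 9 -> '9D'
  i=25: run of 'B' x 1 -> '1B'
  i=26: run of 'F' x 14 -> '14F'

RLE = 3B9D4F9D1B14F


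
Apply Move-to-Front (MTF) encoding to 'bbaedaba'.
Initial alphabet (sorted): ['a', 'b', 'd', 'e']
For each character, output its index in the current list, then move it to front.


MTF encoding:
'b': index 1 in ['a', 'b', 'd', 'e'] -> ['b', 'a', 'd', 'e']
'b': index 0 in ['b', 'a', 'd', 'e'] -> ['b', 'a', 'd', 'e']
'a': index 1 in ['b', 'a', 'd', 'e'] -> ['a', 'b', 'd', 'e']
'e': index 3 in ['a', 'b', 'd', 'e'] -> ['e', 'a', 'b', 'd']
'd': index 3 in ['e', 'a', 'b', 'd'] -> ['d', 'e', 'a', 'b']
'a': index 2 in ['d', 'e', 'a', 'b'] -> ['a', 'd', 'e', 'b']
'b': index 3 in ['a', 'd', 'e', 'b'] -> ['b', 'a', 'd', 'e']
'a': index 1 in ['b', 'a', 'd', 'e'] -> ['a', 'b', 'd', 'e']


Output: [1, 0, 1, 3, 3, 2, 3, 1]


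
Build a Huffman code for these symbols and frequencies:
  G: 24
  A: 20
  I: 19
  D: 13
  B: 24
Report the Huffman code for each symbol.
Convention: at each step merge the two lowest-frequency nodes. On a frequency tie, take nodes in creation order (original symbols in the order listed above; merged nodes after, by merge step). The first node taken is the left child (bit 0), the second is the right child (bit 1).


Huffman tree construction:
Step 1: Merge D(13) + I(19) = 32
Step 2: Merge A(20) + G(24) = 44
Step 3: Merge B(24) + (D+I)(32) = 56
Step 4: Merge (A+G)(44) + (B+(D+I))(56) = 100
Read each symbol's code off the tree from the root (left child = 0, right child = 1).

Codes:
  G: 01 (length 2)
  A: 00 (length 2)
  I: 111 (length 3)
  D: 110 (length 3)
  B: 10 (length 2)
Average code length: 232/100 = 2.3200 bits/symbol


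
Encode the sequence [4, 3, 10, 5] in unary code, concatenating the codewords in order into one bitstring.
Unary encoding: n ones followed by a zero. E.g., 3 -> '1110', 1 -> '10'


Encode each number as n ones followed by a terminating 0:
  4 -> 11110 (5 bits)
  3 -> 1110 (4 bits)
  10 -> 11111111110 (11 bits)
  5 -> 111110 (6 bits)
Total length = 5 + 4 + 11 + 6 = 26 bits.

Unary([4, 3, 10, 5]) = 11110111011111111110111110 (26 bits)


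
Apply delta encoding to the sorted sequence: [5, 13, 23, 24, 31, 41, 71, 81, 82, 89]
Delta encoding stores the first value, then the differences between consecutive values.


First value: 5
Deltas:
  13 - 5 = 8
  23 - 13 = 10
  24 - 23 = 1
  31 - 24 = 7
  41 - 31 = 10
  71 - 41 = 30
  81 - 71 = 10
  82 - 81 = 1
  89 - 82 = 7


Delta encoded: [5, 8, 10, 1, 7, 10, 30, 10, 1, 7]


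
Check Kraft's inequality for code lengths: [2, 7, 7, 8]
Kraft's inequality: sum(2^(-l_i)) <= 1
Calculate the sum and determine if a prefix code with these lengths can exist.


Sum = 2^(-2) + 2^(-7) + 2^(-7) + 2^(-8)
    = 0.25 + 0.0078125 + 0.0078125 + 0.00390625
    = 69/256 = 0.26953125
Since 0.26953125 <= 1, Kraft's inequality IS satisfied.
A prefix code with these lengths CAN exist.

Kraft sum = 0.26953125. Satisfied.


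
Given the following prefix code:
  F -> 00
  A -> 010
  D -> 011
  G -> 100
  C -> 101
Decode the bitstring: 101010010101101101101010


Decoding step by step:
Bits 101 -> C
Bits 010 -> A
Bits 010 -> A
Bits 101 -> C
Bits 101 -> C
Bits 101 -> C
Bits 101 -> C
Bits 010 -> A


Decoded message: CAACCCCA


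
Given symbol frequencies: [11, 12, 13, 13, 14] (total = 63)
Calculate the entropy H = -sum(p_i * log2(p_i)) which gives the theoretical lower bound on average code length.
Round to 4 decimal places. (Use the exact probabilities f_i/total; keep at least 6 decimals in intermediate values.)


Per-symbol terms -p_i * log2(p_i) with p_i = f_i/63:
  p = 11/63 = 0.174603: log2(p) = -2.517848, -p*log2(p) = 0.439624
  p = 12/63 = 0.190476: log2(p) = -2.392317, -p*log2(p) = 0.455680
  p = 13/63 = 0.206349: log2(p) = -2.276840, -p*log2(p) = 0.469824
  p = 13/63 = 0.206349: log2(p) = -2.276840, -p*log2(p) = 0.469824
  p = 14/63 = 0.222222: log2(p) = -2.169925, -p*log2(p) = 0.482206
H = 0.439624 + 0.455680 + 0.469824 + 0.469824 + 0.482206 = 2.317158

H = 2.3172 bits/symbol


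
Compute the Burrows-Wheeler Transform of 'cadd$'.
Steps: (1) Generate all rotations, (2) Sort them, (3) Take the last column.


Rotations (sorted):
  0: $cadd -> last char: d
  1: add$c -> last char: c
  2: cadd$ -> last char: $
  3: d$cad -> last char: d
  4: dd$ca -> last char: a


BWT = dc$da


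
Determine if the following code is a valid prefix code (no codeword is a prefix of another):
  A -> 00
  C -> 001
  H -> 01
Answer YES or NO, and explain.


Checking each pair (does one codeword prefix another?):
  A='00' vs C='001': prefix -- VIOLATION

NO -- this is NOT a valid prefix code. A (00) is a prefix of C (001).


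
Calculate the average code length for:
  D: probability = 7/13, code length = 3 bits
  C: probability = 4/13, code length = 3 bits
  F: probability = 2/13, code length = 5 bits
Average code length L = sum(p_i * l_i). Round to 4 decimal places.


Weighted contributions p_i * l_i:
  D: (7/13) * 3 = 21/13
  C: (4/13) * 3 = 12/13
  F: (2/13) * 5 = 10/13
Sum = (21 + 12 + 10)/13 = 43/13

L = 43/13 = 3.3077 bits/symbol


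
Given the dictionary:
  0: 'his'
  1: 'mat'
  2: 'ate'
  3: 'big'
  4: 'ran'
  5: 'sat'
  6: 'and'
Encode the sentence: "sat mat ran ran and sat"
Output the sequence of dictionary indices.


Look up each word in the dictionary:
  'sat' -> 5
  'mat' -> 1
  'ran' -> 4
  'ran' -> 4
  'and' -> 6
  'sat' -> 5

Encoded: [5, 1, 4, 4, 6, 5]


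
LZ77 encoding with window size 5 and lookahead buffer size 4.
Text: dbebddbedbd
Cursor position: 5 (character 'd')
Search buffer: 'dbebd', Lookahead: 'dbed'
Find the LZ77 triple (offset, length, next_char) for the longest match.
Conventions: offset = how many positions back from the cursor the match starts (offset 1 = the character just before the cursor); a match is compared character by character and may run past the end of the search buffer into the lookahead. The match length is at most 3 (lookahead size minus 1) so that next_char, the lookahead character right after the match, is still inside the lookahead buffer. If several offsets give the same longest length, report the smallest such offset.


Try each offset into the search buffer:
  offset=1 (pos 4, char 'd'): match length 1
  offset=2 (pos 3, char 'b'): match length 0
  offset=3 (pos 2, char 'e'): match length 0
  offset=4 (pos 1, char 'b'): match length 0
  offset=5 (pos 0, char 'd'): match length 3
Longest match has length 3 at offset 5.
next_char = character at position 5 + 3 = 8 -> 'd'

Best match: offset=5, length=3 (matching 'dbe' starting at position 0)
LZ77 triple: (5, 3, 'd')


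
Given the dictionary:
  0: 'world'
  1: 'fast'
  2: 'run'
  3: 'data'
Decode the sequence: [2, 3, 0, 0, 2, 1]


Look up each index in the dictionary:
  2 -> 'run'
  3 -> 'data'
  0 -> 'world'
  0 -> 'world'
  2 -> 'run'
  1 -> 'fast'

Decoded: "run data world world run fast"


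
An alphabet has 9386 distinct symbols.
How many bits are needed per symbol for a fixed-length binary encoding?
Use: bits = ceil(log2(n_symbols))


log2(9386) = 13.1963
Bracket: 2^13 = 8192 < 9386 <= 2^14 = 16384
So ceil(log2(9386)) = 14

bits = ceil(log2(9386)) = ceil(13.1963) = 14 bits


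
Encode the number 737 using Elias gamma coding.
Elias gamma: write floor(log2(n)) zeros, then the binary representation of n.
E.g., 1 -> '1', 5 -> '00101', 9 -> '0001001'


num_bits = floor(log2(737)) + 1 = 10
leading_zeros = num_bits - 1 = 9
binary(737) = 1011100001

Elias gamma(737) = '000000000' + '1011100001' = 0000000001011100001 (19 bits)


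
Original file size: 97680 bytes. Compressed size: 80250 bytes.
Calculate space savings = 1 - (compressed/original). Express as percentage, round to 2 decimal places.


ratio = compressed/original = 80250/97680 = 0.82156
savings = 1 - ratio = 1 - 0.82156 = 0.17844
as a percentage: 0.17844 * 100 = 17.84%

Space savings = 1 - 80250/97680 = 17.84%


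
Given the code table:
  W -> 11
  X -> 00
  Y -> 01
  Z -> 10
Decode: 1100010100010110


Decoding:
11 -> W
00 -> X
01 -> Y
01 -> Y
00 -> X
01 -> Y
01 -> Y
10 -> Z


Result: WXYYXYYZ


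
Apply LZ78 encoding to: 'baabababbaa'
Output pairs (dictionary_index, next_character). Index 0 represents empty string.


LZ78 encoding steps:
Dictionary: {0: ''}
Step 1: w='' (idx 0), next='b' -> output (0, 'b'), add 'b' as idx 1
Step 2: w='' (idx 0), next='a' -> output (0, 'a'), add 'a' as idx 2
Step 3: w='a' (idx 2), next='b' -> output (2, 'b'), add 'ab' as idx 3
Step 4: w='ab' (idx 3), next='a' -> output (3, 'a'), add 'aba' as idx 4
Step 5: w='b' (idx 1), next='b' -> output (1, 'b'), add 'bb' as idx 5
Step 6: w='a' (idx 2), next='a' -> output (2, 'a'), add 'aa' as idx 6


Encoded: [(0, 'b'), (0, 'a'), (2, 'b'), (3, 'a'), (1, 'b'), (2, 'a')]


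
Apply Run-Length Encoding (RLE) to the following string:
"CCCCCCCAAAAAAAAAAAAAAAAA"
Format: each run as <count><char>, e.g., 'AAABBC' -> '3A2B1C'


Scanning runs left to right:
  i=0: run of 'C' x 7 -> '7C'
  i=7: run of 'A' x 17 -> '17A'

RLE = 7C17A


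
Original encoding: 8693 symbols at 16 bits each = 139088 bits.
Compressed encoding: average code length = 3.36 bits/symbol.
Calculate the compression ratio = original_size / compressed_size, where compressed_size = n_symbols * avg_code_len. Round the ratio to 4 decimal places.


original_size = n_symbols * orig_bits = 8693 * 16 = 139088 bits
compressed_size = n_symbols * avg_code_len = 8693 * 3.36 = 29208.48 bits
ratio = original_size / compressed_size = 139088 / 29208.48 = 4.7619

Compression ratio = 4.7619


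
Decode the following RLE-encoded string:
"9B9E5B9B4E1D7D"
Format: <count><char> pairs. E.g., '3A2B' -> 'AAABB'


Expanding each <count><char> pair:
  9B -> 'BBBBBBBBB'
  9E -> 'EEEEEEEEE'
  5B -> 'BBBBB'
  9B -> 'BBBBBBBBB'
  4E -> 'EEEE'
  1D -> 'D'
  7D -> 'DDDDDDD'

Decoded = BBBBBBBBBEEEEEEEEEBBBBBBBBBBBBBBEEEEDDDDDDDD


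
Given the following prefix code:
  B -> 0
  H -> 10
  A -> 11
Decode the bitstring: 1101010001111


Decoding step by step:
Bits 11 -> A
Bits 0 -> B
Bits 10 -> H
Bits 10 -> H
Bits 0 -> B
Bits 0 -> B
Bits 11 -> A
Bits 11 -> A


Decoded message: ABHHBBAA


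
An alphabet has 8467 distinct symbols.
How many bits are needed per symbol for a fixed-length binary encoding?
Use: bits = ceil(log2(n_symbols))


log2(8467) = 13.0476
Bracket: 2^13 = 8192 < 8467 <= 2^14 = 16384
So ceil(log2(8467)) = 14

bits = ceil(log2(8467)) = ceil(13.0476) = 14 bits


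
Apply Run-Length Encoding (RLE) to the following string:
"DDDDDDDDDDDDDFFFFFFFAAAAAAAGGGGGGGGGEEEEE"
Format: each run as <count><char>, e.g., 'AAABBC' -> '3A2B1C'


Scanning runs left to right:
  i=0: run of 'D' x 13 -> '13D'
  i=13: run of 'F' x 7 -> '7F'
  i=20: run of 'A' x 7 -> '7A'
  i=27: run of 'G' x 9 -> '9G'
  i=36: run of 'E' x 5 -> '5E'

RLE = 13D7F7A9G5E


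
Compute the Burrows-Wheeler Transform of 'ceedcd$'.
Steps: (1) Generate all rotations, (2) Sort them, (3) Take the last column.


Rotations (sorted):
  0: $ceedcd -> last char: d
  1: cd$ceed -> last char: d
  2: ceedcd$ -> last char: $
  3: d$ceedc -> last char: c
  4: dcd$cee -> last char: e
  5: edcd$ce -> last char: e
  6: eedcd$c -> last char: c


BWT = dd$ceec


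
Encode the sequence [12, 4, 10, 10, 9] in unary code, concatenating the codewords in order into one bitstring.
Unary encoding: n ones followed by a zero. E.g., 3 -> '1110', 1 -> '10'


Encode each number as n ones followed by a terminating 0:
  12 -> 1111111111110 (13 bits)
  4 -> 11110 (5 bits)
  10 -> 11111111110 (11 bits)
  10 -> 11111111110 (11 bits)
  9 -> 1111111110 (10 bits)
Total length = 13 + 5 + 11 + 11 + 10 = 50 bits.

Unary([12, 4, 10, 10, 9]) = 11111111111101111011111111110111111111101111111110 (50 bits)


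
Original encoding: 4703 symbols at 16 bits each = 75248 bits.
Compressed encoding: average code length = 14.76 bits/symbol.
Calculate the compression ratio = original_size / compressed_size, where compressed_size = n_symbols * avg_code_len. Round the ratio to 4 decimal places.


original_size = n_symbols * orig_bits = 4703 * 16 = 75248 bits
compressed_size = n_symbols * avg_code_len = 4703 * 14.76 = 69416.28 bits
ratio = original_size / compressed_size = 75248 / 69416.28 = 1.084

Compression ratio = 1.084


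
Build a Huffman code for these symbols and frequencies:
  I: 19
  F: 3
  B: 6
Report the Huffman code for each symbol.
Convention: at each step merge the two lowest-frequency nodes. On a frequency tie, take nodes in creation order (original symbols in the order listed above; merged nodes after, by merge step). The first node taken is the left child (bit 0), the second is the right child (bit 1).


Huffman tree construction:
Step 1: Merge F(3) + B(6) = 9
Step 2: Merge (F+B)(9) + I(19) = 28
Read each symbol's code off the tree from the root (left child = 0, right child = 1).

Codes:
  I: 1 (length 1)
  F: 00 (length 2)
  B: 01 (length 2)
Average code length: 37/28 = 1.3214 bits/symbol


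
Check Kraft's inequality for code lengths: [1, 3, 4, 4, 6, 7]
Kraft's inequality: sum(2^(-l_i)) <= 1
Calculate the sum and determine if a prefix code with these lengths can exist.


Sum = 2^(-1) + 2^(-3) + 2^(-4) + 2^(-4) + 2^(-6) + 2^(-7)
    = 0.5 + 0.125 + 0.0625 + 0.0625 + 0.015625 + 0.0078125
    = 99/128 = 0.7734375
Since 0.7734375 <= 1, Kraft's inequality IS satisfied.
A prefix code with these lengths CAN exist.

Kraft sum = 0.7734375. Satisfied.


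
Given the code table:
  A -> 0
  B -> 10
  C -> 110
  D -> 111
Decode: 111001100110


Decoding:
111 -> D
0 -> A
0 -> A
110 -> C
0 -> A
110 -> C


Result: DAACAC


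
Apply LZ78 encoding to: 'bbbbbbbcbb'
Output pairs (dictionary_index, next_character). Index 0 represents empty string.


LZ78 encoding steps:
Dictionary: {0: ''}
Step 1: w='' (idx 0), next='b' -> output (0, 'b'), add 'b' as idx 1
Step 2: w='b' (idx 1), next='b' -> output (1, 'b'), add 'bb' as idx 2
Step 3: w='bb' (idx 2), next='b' -> output (2, 'b'), add 'bbb' as idx 3
Step 4: w='b' (idx 1), next='c' -> output (1, 'c'), add 'bc' as idx 4
Step 5: w='bb' (idx 2), end of input -> output (2, '')


Encoded: [(0, 'b'), (1, 'b'), (2, 'b'), (1, 'c'), (2, '')]


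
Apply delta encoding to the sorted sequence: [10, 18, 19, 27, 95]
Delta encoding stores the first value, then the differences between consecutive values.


First value: 10
Deltas:
  18 - 10 = 8
  19 - 18 = 1
  27 - 19 = 8
  95 - 27 = 68


Delta encoded: [10, 8, 1, 8, 68]


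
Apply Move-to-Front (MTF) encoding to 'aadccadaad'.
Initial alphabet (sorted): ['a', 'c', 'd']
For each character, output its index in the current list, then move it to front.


MTF encoding:
'a': index 0 in ['a', 'c', 'd'] -> ['a', 'c', 'd']
'a': index 0 in ['a', 'c', 'd'] -> ['a', 'c', 'd']
'd': index 2 in ['a', 'c', 'd'] -> ['d', 'a', 'c']
'c': index 2 in ['d', 'a', 'c'] -> ['c', 'd', 'a']
'c': index 0 in ['c', 'd', 'a'] -> ['c', 'd', 'a']
'a': index 2 in ['c', 'd', 'a'] -> ['a', 'c', 'd']
'd': index 2 in ['a', 'c', 'd'] -> ['d', 'a', 'c']
'a': index 1 in ['d', 'a', 'c'] -> ['a', 'd', 'c']
'a': index 0 in ['a', 'd', 'c'] -> ['a', 'd', 'c']
'd': index 1 in ['a', 'd', 'c'] -> ['d', 'a', 'c']


Output: [0, 0, 2, 2, 0, 2, 2, 1, 0, 1]


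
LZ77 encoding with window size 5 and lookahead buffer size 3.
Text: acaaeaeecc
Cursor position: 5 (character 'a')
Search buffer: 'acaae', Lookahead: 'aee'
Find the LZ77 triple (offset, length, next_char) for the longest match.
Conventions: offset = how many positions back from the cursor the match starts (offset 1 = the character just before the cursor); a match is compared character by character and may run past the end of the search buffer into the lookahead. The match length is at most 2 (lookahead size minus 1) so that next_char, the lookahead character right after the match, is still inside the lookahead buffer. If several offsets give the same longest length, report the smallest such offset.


Try each offset into the search buffer:
  offset=1 (pos 4, char 'e'): match length 0
  offset=2 (pos 3, char 'a'): match length 2
  offset=3 (pos 2, char 'a'): match length 1
  offset=4 (pos 1, char 'c'): match length 0
  offset=5 (pos 0, char 'a'): match length 1
Longest match has length 2 at offset 2.
next_char = character at position 5 + 2 = 7 -> 'e'

Best match: offset=2, length=2 (matching 'ae' starting at position 3)
LZ77 triple: (2, 2, 'e')


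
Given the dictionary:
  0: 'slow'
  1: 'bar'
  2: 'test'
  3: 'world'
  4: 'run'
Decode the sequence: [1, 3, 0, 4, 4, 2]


Look up each index in the dictionary:
  1 -> 'bar'
  3 -> 'world'
  0 -> 'slow'
  4 -> 'run'
  4 -> 'run'
  2 -> 'test'

Decoded: "bar world slow run run test"


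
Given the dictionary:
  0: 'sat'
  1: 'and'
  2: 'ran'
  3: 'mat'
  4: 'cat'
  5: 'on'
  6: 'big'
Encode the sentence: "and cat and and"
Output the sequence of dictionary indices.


Look up each word in the dictionary:
  'and' -> 1
  'cat' -> 4
  'and' -> 1
  'and' -> 1

Encoded: [1, 4, 1, 1]


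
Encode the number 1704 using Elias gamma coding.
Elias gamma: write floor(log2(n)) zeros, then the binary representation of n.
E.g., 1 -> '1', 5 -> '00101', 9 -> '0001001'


num_bits = floor(log2(1704)) + 1 = 11
leading_zeros = num_bits - 1 = 10
binary(1704) = 11010101000

Elias gamma(1704) = '0000000000' + '11010101000' = 000000000011010101000 (21 bits)


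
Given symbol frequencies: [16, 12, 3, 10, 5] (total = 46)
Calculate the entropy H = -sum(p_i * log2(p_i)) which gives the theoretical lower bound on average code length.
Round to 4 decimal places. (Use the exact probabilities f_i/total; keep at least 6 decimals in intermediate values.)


Per-symbol terms -p_i * log2(p_i) with p_i = f_i/46:
  p = 16/46 = 0.347826: log2(p) = -1.523562, -p*log2(p) = 0.529935
  p = 12/46 = 0.260870: log2(p) = -1.938599, -p*log2(p) = 0.505722
  p = 3/46 = 0.065217: log2(p) = -3.938599, -p*log2(p) = 0.256865
  p = 10/46 = 0.217391: log2(p) = -2.201634, -p*log2(p) = 0.478616
  p = 5/46 = 0.108696: log2(p) = -3.201634, -p*log2(p) = 0.348004
H = 0.529935 + 0.505722 + 0.256865 + 0.478616 + 0.348004 = 2.119142

H = 2.1191 bits/symbol


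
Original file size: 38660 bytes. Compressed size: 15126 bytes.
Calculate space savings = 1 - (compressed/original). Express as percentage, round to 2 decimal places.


ratio = compressed/original = 15126/38660 = 0.391257
savings = 1 - ratio = 1 - 0.391257 = 0.608743
as a percentage: 0.608743 * 100 = 60.87%

Space savings = 1 - 15126/38660 = 60.87%


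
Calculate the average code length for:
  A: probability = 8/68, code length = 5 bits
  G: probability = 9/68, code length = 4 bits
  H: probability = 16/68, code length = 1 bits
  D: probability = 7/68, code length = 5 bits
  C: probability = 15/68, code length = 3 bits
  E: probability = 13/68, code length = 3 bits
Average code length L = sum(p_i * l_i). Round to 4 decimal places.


Weighted contributions p_i * l_i:
  A: (8/68) * 5 = 40/68
  G: (9/68) * 4 = 36/68
  H: (16/68) * 1 = 16/68
  D: (7/68) * 5 = 35/68
  C: (15/68) * 3 = 45/68
  E: (13/68) * 3 = 39/68
Sum = (40 + 36 + 16 + 35 + 45 + 39)/68 = 211/68

L = 211/68 = 3.1029 bits/symbol


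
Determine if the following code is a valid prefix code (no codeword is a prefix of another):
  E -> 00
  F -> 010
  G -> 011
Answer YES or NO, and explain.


Checking each pair (does one codeword prefix another?):
  E='00' vs F='010': no prefix
  E='00' vs G='011': no prefix
  F='010' vs E='00': no prefix
  F='010' vs G='011': no prefix
  G='011' vs E='00': no prefix
  G='011' vs F='010': no prefix
No violation found over all pairs.

YES -- this is a valid prefix code. No codeword is a prefix of any other codeword.


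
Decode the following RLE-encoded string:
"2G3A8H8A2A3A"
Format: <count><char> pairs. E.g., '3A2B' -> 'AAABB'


Expanding each <count><char> pair:
  2G -> 'GG'
  3A -> 'AAA'
  8H -> 'HHHHHHHH'
  8A -> 'AAAAAAAA'
  2A -> 'AA'
  3A -> 'AAA'

Decoded = GGAAAHHHHHHHHAAAAAAAAAAAAA


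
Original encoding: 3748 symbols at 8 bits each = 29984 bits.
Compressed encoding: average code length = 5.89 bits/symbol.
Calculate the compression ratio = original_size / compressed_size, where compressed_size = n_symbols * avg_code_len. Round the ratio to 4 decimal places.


original_size = n_symbols * orig_bits = 3748 * 8 = 29984 bits
compressed_size = n_symbols * avg_code_len = 3748 * 5.89 = 22075.72 bits
ratio = original_size / compressed_size = 29984 / 22075.72 = 1.3582

Compression ratio = 1.3582


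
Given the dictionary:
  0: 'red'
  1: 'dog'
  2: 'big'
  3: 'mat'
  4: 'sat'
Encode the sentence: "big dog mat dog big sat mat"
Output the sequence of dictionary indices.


Look up each word in the dictionary:
  'big' -> 2
  'dog' -> 1
  'mat' -> 3
  'dog' -> 1
  'big' -> 2
  'sat' -> 4
  'mat' -> 3

Encoded: [2, 1, 3, 1, 2, 4, 3]


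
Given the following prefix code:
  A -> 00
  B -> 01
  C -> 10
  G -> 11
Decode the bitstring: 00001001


Decoding step by step:
Bits 00 -> A
Bits 00 -> A
Bits 10 -> C
Bits 01 -> B


Decoded message: AACB


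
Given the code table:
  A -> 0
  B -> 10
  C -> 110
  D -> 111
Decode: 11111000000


Decoding:
111 -> D
110 -> C
0 -> A
0 -> A
0 -> A
0 -> A
0 -> A


Result: DCAAAAA


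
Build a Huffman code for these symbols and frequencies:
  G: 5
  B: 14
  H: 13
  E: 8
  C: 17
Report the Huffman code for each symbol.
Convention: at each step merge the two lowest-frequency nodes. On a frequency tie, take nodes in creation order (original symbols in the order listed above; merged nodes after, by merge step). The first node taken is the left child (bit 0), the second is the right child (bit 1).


Huffman tree construction:
Step 1: Merge G(5) + E(8) = 13
Step 2: Merge H(13) + (G+E)(13) = 26
Step 3: Merge B(14) + C(17) = 31
Step 4: Merge (H+(G+E))(26) + (B+C)(31) = 57
Read each symbol's code off the tree from the root (left child = 0, right child = 1).

Codes:
  G: 010 (length 3)
  B: 10 (length 2)
  H: 00 (length 2)
  E: 011 (length 3)
  C: 11 (length 2)
Average code length: 127/57 = 2.2281 bits/symbol
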